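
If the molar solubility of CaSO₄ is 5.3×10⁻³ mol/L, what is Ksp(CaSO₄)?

CaSO₄(s) ⇌ Ca²⁺(aq) + SO₄²⁻(aq)
Let s be the molar solubility. Then [Ca²⁺] = s and [SO₄²⁻] = s.
Ksp = [Ca²⁺][SO₄²⁻] = s · s = s^2
Ksp = (5.3×10⁻³)^2 = 2.8×10⁻⁵

Ksp = 2.8×10⁻⁵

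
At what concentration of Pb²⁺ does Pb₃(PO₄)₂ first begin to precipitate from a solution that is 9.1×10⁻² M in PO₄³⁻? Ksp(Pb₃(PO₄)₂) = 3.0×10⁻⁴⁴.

The threshold for precipitation is Q = Ksp.
Pb₃(PO₄)₂(s) ⇌ 3 Pb²⁺(aq) + 2 PO₄³⁻(aq)
Ksp = [Pb²⁺]^3[PO₄³⁻]^2 = [Pb²⁺]^3(9.1×10⁻²)^2
[Pb²⁺]^3 = 3.0×10⁻⁴⁴ / (9.1×10⁻²)^2 = 3.6×10⁻⁴²
[Pb²⁺] = 1.5×10⁻¹⁴ M

1.5×10⁻¹⁴ M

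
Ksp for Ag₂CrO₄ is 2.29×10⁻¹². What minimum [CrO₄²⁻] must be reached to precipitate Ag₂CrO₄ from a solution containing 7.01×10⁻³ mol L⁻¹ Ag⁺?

Precipitation of each salt begins when its ion product equals Ksp.
Ag₂CrO₄(s) ⇌ 2 Ag⁺(aq) + CrO₄²⁻(aq)
Ksp = [Ag⁺]^2[CrO₄²⁻] = [CrO₄²⁻](7.01×10⁻³)^2
[CrO₄²⁻] = 2.29×10⁻¹² / (7.01×10⁻³)^2 = 4.66×10⁻⁸
[CrO₄²⁻] = 4.66×10⁻⁸ mol L⁻¹

4.66×10⁻⁸ M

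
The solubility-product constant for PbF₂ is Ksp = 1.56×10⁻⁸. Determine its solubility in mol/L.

PbF₂(s) ⇌ Pb²⁺(aq) + 2 F⁻(aq)
Call the molar solubility s, so that [Pb²⁺] = s and [F⁻] = 2s.
Ksp = [Pb²⁺][F⁻]^2 = s · (2s)^2 = 4s^3
4s^3 = 1.56×10⁻⁸  ⇒  s^3 = 3.90×10⁻⁹
s = 1.57×10⁻³ mol/L

1.57×10⁻³ M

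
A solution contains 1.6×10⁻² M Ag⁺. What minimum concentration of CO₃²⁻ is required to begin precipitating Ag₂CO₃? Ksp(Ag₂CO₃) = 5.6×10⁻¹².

The threshold for precipitation is Q = Ksp.
Ag₂CO₃(s) ⇌ 2 Ag⁺(aq) + CO₃²⁻(aq)
Ksp = [Ag⁺]^2[CO₃²⁻] = [CO₃²⁻](1.6×10⁻²)^2
[CO₃²⁻] = 5.6×10⁻¹² / (1.6×10⁻²)^2 = 2.2×10⁻⁸
[CO₃²⁻] = 2.2×10⁻⁸ M

2.2×10⁻⁸ M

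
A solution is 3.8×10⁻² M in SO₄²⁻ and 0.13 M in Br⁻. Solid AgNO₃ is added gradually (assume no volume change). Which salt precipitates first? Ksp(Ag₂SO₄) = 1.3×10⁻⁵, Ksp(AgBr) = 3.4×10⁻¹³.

The threshold for precipitation is Q = Ksp.
For Ag₂SO₄: [Ag⁺] = (Ksp/[SO₄²⁻])^(1/2) = 1.8×10⁻² M
For AgBr: [Ag⁺] = (Ksp/[Br⁻]) = 2.6×10⁻¹² M
The smaller threshold [Ag⁺] is reached first, so AgBr precipitates first.

AgBr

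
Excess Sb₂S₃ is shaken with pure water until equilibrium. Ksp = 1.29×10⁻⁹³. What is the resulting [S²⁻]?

Sb₂S₃(s) ⇌ 2 Sb³⁺(aq) + 3 S²⁻(aq)
For each mole of Sb₂S₃ that dissolves per liter, [Sb³⁺] = 2s and [S²⁻] = 3s; let s denote this solubility.
Ksp = [Sb³⁺]^2[S²⁻]^3 = (2s)^2 · (3s)^3 = 108s^5 = 1.29×10⁻⁹³
s = 1.04×10⁻¹⁹ mol/L
[S²⁻] = 3s = 3.11×10⁻¹⁹ mol/L

3.11×10⁻¹⁹ M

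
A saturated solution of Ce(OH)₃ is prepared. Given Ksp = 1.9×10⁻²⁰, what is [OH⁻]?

1.5×10⁻⁵ M

Ce(OH)₃(s) ⇌ Ce³⁺(aq) + 3 OH⁻(aq)
Call the molar solubility s, so that [Ce³⁺] = s and [OH⁻] = 3s.
Ksp = [Ce³⁺][OH⁻]^3 = s · (3s)^3 = 27s^4 = 1.9×10⁻²⁰
s = 5.2×10⁻⁶ mol/L
[OH⁻] = 3s = 1.5×10⁻⁵ mol/L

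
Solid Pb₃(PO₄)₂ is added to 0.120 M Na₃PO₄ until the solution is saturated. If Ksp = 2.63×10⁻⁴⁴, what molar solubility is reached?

4.07×10⁻¹⁵ M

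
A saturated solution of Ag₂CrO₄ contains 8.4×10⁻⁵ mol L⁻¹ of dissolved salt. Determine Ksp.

Ag₂CrO₄(s) ⇌ 2 Ag⁺(aq) + CrO₄²⁻(aq)
Call the molar solubility s, so that [Ag⁺] = 2s and [CrO₄²⁻] = s.
Ksp = [Ag⁺]^2[CrO₄²⁻] = (2s)^2 · s = 4s^3
Ksp = 4 × (8.4×10⁻⁵)^3 = 2.4×10⁻¹²

Ksp = 2.4×10⁻¹²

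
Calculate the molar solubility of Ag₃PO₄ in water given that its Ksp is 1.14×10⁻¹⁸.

Ag₃PO₄(s) ⇌ 3 Ag⁺(aq) + PO₄³⁻(aq)
If s mol/L of Ag₃PO₄ dissolves, [Ag⁺] = 3s and [PO₄³⁻] = s.
Ksp = [Ag⁺]^3[PO₄³⁻] = (3s)^3 · s = 27s^4
27s^4 = 1.14×10⁻¹⁸  ⇒  s^4 = 4.22×10⁻²⁰
s = (4.22×10⁻²⁰)^(1/4) = 1.43×10⁻⁵ mol L⁻¹

1.43×10⁻⁵ M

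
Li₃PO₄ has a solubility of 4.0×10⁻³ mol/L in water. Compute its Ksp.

Ksp = 6.9×10⁻⁹

Li₃PO₄(s) ⇌ 3 Li⁺(aq) + PO₄³⁻(aq)
With molar solubility s: [Li⁺] = 3s, [PO₄³⁻] = s.
Ksp = [Li⁺]^3[PO₄³⁻] = (3s)^3 · s = 27s^4
Ksp = 27 × (4.0×10⁻³)^4 = 6.9×10⁻⁹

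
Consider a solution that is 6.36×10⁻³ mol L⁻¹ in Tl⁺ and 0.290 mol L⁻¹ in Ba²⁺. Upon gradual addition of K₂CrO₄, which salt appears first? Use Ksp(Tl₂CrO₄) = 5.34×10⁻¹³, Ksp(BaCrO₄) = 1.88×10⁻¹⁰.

Precipitation of each salt begins when its ion product equals Ksp.
For Tl₂CrO₄: [CrO₄²⁻] = (Ksp/[Tl⁺]^2) = 1.32×10⁻⁸ mol L⁻¹
For BaCrO₄: [CrO₄²⁻] = (Ksp/[Ba²⁺]) = 6.48×10⁻¹⁰ mol L⁻¹
The smaller threshold [CrO₄²⁻] is reached first, so BaCrO₄ precipitates first.

BaCrO₄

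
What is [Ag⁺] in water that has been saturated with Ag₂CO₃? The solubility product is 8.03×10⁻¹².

Ag₂CO₃(s) ⇌ 2 Ag⁺(aq) + CO₃²⁻(aq)
Let s be the molar solubility. Then [Ag⁺] = 2s and [CO₃²⁻] = s.
Ksp = [Ag⁺]^2[CO₃²⁻] = (2s)^2 · s = 4s^3 = 8.03×10⁻¹²
s = 1.26×10⁻⁴ M
[Ag⁺] = 2s = 2.52×10⁻⁴ M

2.52×10⁻⁴ M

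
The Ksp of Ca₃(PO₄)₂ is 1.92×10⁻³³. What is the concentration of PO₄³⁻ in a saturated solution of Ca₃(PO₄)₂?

Ca₃(PO₄)₂(s) ⇌ 3 Ca²⁺(aq) + 2 PO₄³⁻(aq)
For each mole of Ca₃(PO₄)₂ that dissolves per liter, [Ca²⁺] = 3s and [PO₄³⁻] = 2s; let s denote this solubility.
Ksp = [Ca²⁺]^3[PO₄³⁻]^2 = (3s)^3 · (2s)^2 = 108s^5 = 1.92×10⁻³³
s = 1.12×10⁻⁷ M
[PO₄³⁻] = 2s = 2.24×10⁻⁷ M

2.24×10⁻⁷ M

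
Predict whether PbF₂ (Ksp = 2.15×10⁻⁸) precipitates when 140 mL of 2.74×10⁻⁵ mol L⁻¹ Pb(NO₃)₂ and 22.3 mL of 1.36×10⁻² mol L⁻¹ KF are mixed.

The combined volume is 162.3 mL.
[Pb²⁺] = (2.74×10⁻⁵)(140)/162.3 = 2.36×10⁻⁵ mol L⁻¹
[F⁻] = (1.36×10⁻²)(22.3)/162.3 = 1.87×10⁻³ mol L⁻¹
Q = [Pb²⁺][F⁻]^2 = 8.25×10⁻¹¹
Q = 8.25×10⁻¹¹ < Ksp = 2.15×10⁻⁸, so the solution is unsaturated and no precipitate forms.

No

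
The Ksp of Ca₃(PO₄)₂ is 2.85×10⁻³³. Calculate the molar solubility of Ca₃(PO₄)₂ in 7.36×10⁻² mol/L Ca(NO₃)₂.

Ca₃(PO₄)₂(s) ⇌ 3 Ca²⁺(aq) + 2 PO₄³⁻(aq)
Ca²⁺ is already present at 7.36×10⁻² mol/L. If s mol/L of Ca₃(PO₄)₂ dissolves, [PO₄³⁻] = 2s while [Ca²⁺] ≈ 7.36×10⁻² mol/L.
Ksp = [Ca²⁺]^3[PO₄³⁻]^2 = (7.36×10⁻²)^3(2s)^2
(2s)^2 = 2.85×10⁻³³ / (7.36×10⁻²)^3 = 7.15×10⁻³⁰
s = 1.34×10⁻¹⁵ mol/L

1.34×10⁻¹⁵ M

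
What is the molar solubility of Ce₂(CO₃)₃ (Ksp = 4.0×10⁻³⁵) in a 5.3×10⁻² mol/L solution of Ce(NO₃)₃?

Ce₂(CO₃)₃(s) ⇌ 2 Ce³⁺(aq) + 3 CO₃²⁻(aq)
Ce³⁺ is already present at 5.3×10⁻² mol/L. If s mol/L of Ce₂(CO₃)₃ dissolves, [CO₃²⁻] = 3s while [Ce³⁺] ≈ 5.3×10⁻² mol/L.
Ksp = [Ce³⁺]^2[CO₃²⁻]^3 = (5.3×10⁻²)^2(3s)^3
(3s)^3 = 4.0×10⁻³⁵ / (5.3×10⁻²)^2 = 1.4×10⁻³²
s = 8.1×10⁻¹² mol/L

8.1×10⁻¹² M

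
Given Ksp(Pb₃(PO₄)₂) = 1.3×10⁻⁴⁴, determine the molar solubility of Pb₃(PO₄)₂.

6.5×10⁻¹⁰ M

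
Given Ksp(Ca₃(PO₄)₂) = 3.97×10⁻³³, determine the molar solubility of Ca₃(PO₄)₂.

1.30×10⁻⁷ M

Ca₃(PO₄)₂(s) ⇌ 3 Ca²⁺(aq) + 2 PO₄³⁻(aq)
With molar solubility s: [Ca²⁺] = 3s, [PO₄³⁻] = 2s.
Ksp = [Ca²⁺]^3[PO₄³⁻]^2 = (3s)^3 · (2s)^2 = 108s^5
108s^5 = 3.97×10⁻³³  ⇒  s^5 = 3.68×10⁻³⁵
s = 1.30×10⁻⁷ M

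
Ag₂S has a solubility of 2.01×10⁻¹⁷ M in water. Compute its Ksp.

Ag₂S(s) ⇌ 2 Ag⁺(aq) + S²⁻(aq)
Let s be the molar solubility. Then [Ag⁺] = 2s and [S²⁻] = s.
Ksp = [Ag⁺]^2[S²⁻] = (2s)^2 · s = 4s^3
Ksp = 4 × (2.01×10⁻¹⁷)^3 = 3.25×10⁻⁵⁰

Ksp = 3.25×10⁻⁵⁰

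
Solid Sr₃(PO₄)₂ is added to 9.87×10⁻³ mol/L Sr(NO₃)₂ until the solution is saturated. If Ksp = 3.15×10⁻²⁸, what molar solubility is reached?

9.05×10⁻¹² M

Sr₃(PO₄)₂(s) ⇌ 3 Sr²⁺(aq) + 2 PO₄³⁻(aq)
Sr²⁺ is already present at 9.87×10⁻³ mol/L. If s mol/L of Sr₃(PO₄)₂ dissolves, [PO₄³⁻] = 2s while [Sr²⁺] ≈ 9.87×10⁻³ mol/L.
Ksp = [Sr²⁺]^3[PO₄³⁻]^2 = (9.87×10⁻³)^3(2s)^2
(2s)^2 = 3.15×10⁻²⁸ / (9.87×10⁻³)^3 = 3.28×10⁻²²
s = 9.05×10⁻¹² mol/L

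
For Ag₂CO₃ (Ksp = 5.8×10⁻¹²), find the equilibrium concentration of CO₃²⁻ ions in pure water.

1.1×10⁻⁴ M

Ag₂CO₃(s) ⇌ 2 Ag⁺(aq) + CO₃²⁻(aq)
If s mol/L of Ag₂CO₃ dissolves, [Ag⁺] = 2s and [CO₃²⁻] = s.
Ksp = [Ag⁺]^2[CO₃²⁻] = (2s)^2 · s = 4s^3 = 5.8×10⁻¹²
s = 1.1×10⁻⁴ M
[CO₃²⁻] = s = 1.1×10⁻⁴ M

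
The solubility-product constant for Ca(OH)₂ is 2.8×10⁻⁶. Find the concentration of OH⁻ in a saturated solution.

1.8×10⁻² M

Ca(OH)₂(s) ⇌ Ca²⁺(aq) + 2 OH⁻(aq)
If s mol/L of Ca(OH)₂ dissolves, [Ca²⁺] = s and [OH⁻] = 2s.
Ksp = [Ca²⁺][OH⁻]^2 = s · (2s)^2 = 4s^3 = 2.8×10⁻⁶
s = 8.9×10⁻³ mol L⁻¹
[OH⁻] = 2s = 1.8×10⁻² mol L⁻¹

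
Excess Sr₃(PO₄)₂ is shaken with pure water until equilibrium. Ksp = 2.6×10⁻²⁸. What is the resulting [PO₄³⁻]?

2.4×10⁻⁶ M

Sr₃(PO₄)₂(s) ⇌ 3 Sr²⁺(aq) + 2 PO₄³⁻(aq)
Call the molar solubility s, so that [Sr²⁺] = 3s and [PO₄³⁻] = 2s.
Ksp = [Sr²⁺]^3[PO₄³⁻]^2 = (3s)^3 · (2s)^2 = 108s^5 = 2.6×10⁻²⁸
s = 1.2×10⁻⁶ mol L⁻¹
[PO₄³⁻] = 2s = 2.4×10⁻⁶ mol L⁻¹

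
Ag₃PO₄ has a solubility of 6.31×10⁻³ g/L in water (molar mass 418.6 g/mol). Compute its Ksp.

Ksp = 1.39×10⁻¹⁸

s = (6.31×10⁻³ g L⁻¹)/(418.6 g mol⁻¹) = 1.5074×10⁻⁵ M
Ag₃PO₄(s) ⇌ 3 Ag⁺(aq) + PO₄³⁻(aq)
If s mol/L of Ag₃PO₄ dissolves, [Ag⁺] = 3s and [PO₄³⁻] = s.
Ksp = [Ag⁺]^3[PO₄³⁻] = (3s)^3 · s = 27s^4
Ksp = 27 × (1.5074×10⁻⁵)^4 = 1.39×10⁻¹⁸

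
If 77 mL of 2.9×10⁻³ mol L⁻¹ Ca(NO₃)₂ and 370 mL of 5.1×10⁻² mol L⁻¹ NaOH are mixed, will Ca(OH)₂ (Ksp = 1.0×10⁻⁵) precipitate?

After mixing, V = 77 mL + 370 mL = 447 mL.
[Ca²⁺] = (2.9×10⁻³)(77)/447 = 5.0×10⁻⁴ mol L⁻¹
[OH⁻] = (5.1×10⁻²)(370)/447 = 4.2×10⁻² mol L⁻¹
Q = [Ca²⁺][OH⁻]^2 = 8.9×10⁻⁷
Q < Ksp (8.9×10⁻⁷ vs 1.0×10⁻⁵); the solution remains unsaturated and no precipitate forms.

No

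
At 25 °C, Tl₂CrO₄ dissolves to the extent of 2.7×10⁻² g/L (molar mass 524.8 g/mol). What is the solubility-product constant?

Convert to molarity: s = 2.7×10⁻² / 524.8 = 5.145×10⁻⁵ mol/L
Tl₂CrO₄(s) ⇌ 2 Tl⁺(aq) + CrO₄²⁻(aq)
Call the molar solubility s, so that [Tl⁺] = 2s and [CrO₄²⁻] = s.
Ksp = [Tl⁺]^2[CrO₄²⁻] = (2s)^2 · s = 4s^3
Ksp = 4 × (5.145×10⁻⁵)^3 = 5.4×10⁻¹³

Ksp = 5.4×10⁻¹³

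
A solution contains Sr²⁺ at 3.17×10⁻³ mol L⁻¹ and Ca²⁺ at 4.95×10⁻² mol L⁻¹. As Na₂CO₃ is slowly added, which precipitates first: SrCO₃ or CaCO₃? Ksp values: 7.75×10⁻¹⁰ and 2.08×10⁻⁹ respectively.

CaCO₃

Each salt precipitates once Q = Ksp for that salt.
For SrCO₃: [CO₃²⁻] = (Ksp/[Sr²⁺]) = 2.44×10⁻⁷ mol L⁻¹
For CaCO₃: [CO₃²⁻] = (Ksp/[Ca²⁺]) = 4.20×10⁻⁸ mol L⁻¹
The smaller threshold [CO₃²⁻] is reached first, so CaCO₃ precipitates first.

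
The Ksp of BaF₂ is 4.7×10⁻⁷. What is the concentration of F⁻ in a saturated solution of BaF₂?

9.8×10⁻³ M

BaF₂(s) ⇌ Ba²⁺(aq) + 2 F⁻(aq)
Call the molar solubility s, so that [Ba²⁺] = s and [F⁻] = 2s.
Ksp = [Ba²⁺][F⁻]^2 = s · (2s)^2 = 4s^3 = 4.7×10⁻⁷
s = 4.9×10⁻³ M
[F⁻] = 2s = 9.8×10⁻³ M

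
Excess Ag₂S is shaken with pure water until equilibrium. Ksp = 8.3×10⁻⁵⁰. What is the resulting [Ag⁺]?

5.5×10⁻¹⁷ M

Ag₂S(s) ⇌ 2 Ag⁺(aq) + S²⁻(aq)
Call the molar solubility s, so that [Ag⁺] = 2s and [S²⁻] = s.
Ksp = [Ag⁺]^2[S²⁻] = (2s)^2 · s = 4s^3 = 8.3×10⁻⁵⁰
s = 2.7×10⁻¹⁷ mol/L
[Ag⁺] = 2s = 5.5×10⁻¹⁷ mol/L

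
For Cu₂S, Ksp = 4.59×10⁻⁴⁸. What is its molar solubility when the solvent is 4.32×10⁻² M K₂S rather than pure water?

Cu₂S(s) ⇌ 2 Cu⁺(aq) + S²⁻(aq)
With S²⁻ already at 4.32×10⁻² M and s small, take [S²⁻] ≈ 4.32×10⁻² M and [Cu⁺] = 2s.
Ksp = [Cu⁺]^2[S²⁻] = (2s)^2(4.32×10⁻²)
(2s)^2 = 4.59×10⁻⁴⁸ / (4.32×10⁻²) = 1.06×10⁻⁴⁶
s = 5.15×10⁻²⁴ M

5.15×10⁻²⁴ M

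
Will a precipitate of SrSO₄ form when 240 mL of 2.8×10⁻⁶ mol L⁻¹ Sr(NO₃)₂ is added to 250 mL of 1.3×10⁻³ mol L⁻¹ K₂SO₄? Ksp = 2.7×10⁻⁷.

No

The combined volume is 490 mL.
[Sr²⁺] = (2.8×10⁻⁶)(240)/490 = 1.4×10⁻⁶ mol L⁻¹
[SO₄²⁻] = (1.3×10⁻³)(250)/490 = 6.6×10⁻⁴ mol L⁻¹
Q = [Sr²⁺][SO₄²⁻] = 9.1×10⁻¹⁰
Since Q (9.1×10⁻¹⁰) is less than Ksp (2.7×10⁻⁷), no SrSO₄ precipitates.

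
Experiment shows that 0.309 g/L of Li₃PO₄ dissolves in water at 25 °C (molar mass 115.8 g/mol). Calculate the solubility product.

Molar solubility s = (0.309 g/L) / (115.8 g/mol) = 2.6684×10⁻³ mol/L
Li₃PO₄(s) ⇌ 3 Li⁺(aq) + PO₄³⁻(aq)
For each mole of Li₃PO₄ that dissolves per liter, [Li⁺] = 3s and [PO₄³⁻] = s; let s denote this solubility.
Ksp = [Li⁺]^3[PO₄³⁻] = (3s)^3 · s = 27s^4
Ksp = 27 × (2.6684×10⁻³)^4 = 1.37×10⁻⁹

Ksp = 1.37×10⁻⁹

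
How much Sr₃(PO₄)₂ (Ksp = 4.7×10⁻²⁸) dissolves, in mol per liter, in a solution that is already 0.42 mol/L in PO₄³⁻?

4.6×10⁻¹⁰ M

Sr₃(PO₄)₂(s) ⇌ 3 Sr²⁺(aq) + 2 PO₄³⁻(aq)
PO₄³⁻ is already present at 0.42 mol/L. If s mol/L of Sr₃(PO₄)₂ dissolves, [Sr²⁺] = 3s while [PO₄³⁻] ≈ 0.42 mol/L.
Ksp = [Sr²⁺]^3[PO₄³⁻]^2 = (3s)^3(0.42)^2
(3s)^3 = 4.7×10⁻²⁸ / (0.42)^2 = 2.7×10⁻²⁷
s = 4.6×10⁻¹⁰ mol/L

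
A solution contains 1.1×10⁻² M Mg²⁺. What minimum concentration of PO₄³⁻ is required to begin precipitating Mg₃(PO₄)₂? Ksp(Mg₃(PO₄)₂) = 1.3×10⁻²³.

Precipitation begins when Q = Ksp.
Mg₃(PO₄)₂(s) ⇌ 3 Mg²⁺(aq) + 2 PO₄³⁻(aq)
Ksp = [Mg²⁺]^3[PO₄³⁻]^2 = [PO₄³⁻]^2(1.1×10⁻²)^3
[PO₄³⁻]^2 = 1.3×10⁻²³ / (1.1×10⁻²)^3 = 9.8×10⁻¹⁸
[PO₄³⁻] = 3.1×10⁻⁹ M

3.1×10⁻⁹ M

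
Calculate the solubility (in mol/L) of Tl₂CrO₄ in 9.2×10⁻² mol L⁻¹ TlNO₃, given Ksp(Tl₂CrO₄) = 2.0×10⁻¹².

Tl₂CrO₄(s) ⇌ 2 Tl⁺(aq) + CrO₄²⁻(aq)
The solution already contains Tl⁺ at 9.2×10⁻² mol L⁻¹. Let s be the molar solubility of Tl₂CrO₄.
[Tl⁺] ≈ 9.2×10⁻² mol L⁻¹ (common ion dominates); [CrO₄²⁻] = s.
Ksp = [Tl⁺]^2[CrO₄²⁻] = (9.2×10⁻²)^2s
s = 2.0×10⁻¹² / (9.2×10⁻²)^2 = 2.4×10⁻¹⁰
s = 2.4×10⁻¹⁰ mol L⁻¹

2.4×10⁻¹⁰ M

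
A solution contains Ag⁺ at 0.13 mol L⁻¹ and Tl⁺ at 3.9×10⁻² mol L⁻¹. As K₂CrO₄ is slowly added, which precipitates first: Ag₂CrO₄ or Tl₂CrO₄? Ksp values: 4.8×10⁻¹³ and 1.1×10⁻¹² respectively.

A salt starts to precipitate once the ion product Q reaches its Ksp.
For Ag₂CrO₄: [CrO₄²⁻] = (Ksp/[Ag⁺]^2) = 2.8×10⁻¹¹ mol L⁻¹
For Tl₂CrO₄: [CrO₄²⁻] = (Ksp/[Tl⁺]^2) = 7.2×10⁻¹⁰ mol L⁻¹
The smaller threshold [CrO₄²⁻] is reached first, so Ag₂CrO₄ precipitates first.

Ag₂CrO₄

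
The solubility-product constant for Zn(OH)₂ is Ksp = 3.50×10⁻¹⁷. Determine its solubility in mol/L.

2.06×10⁻⁶ M

Zn(OH)₂(s) ⇌ Zn²⁺(aq) + 2 OH⁻(aq)
For each mole of Zn(OH)₂ that dissolves per liter, [Zn²⁺] = s and [OH⁻] = 2s; let s denote this solubility.
Ksp = [Zn²⁺][OH⁻]^2 = s · (2s)^2 = 4s^3
4s^3 = 3.50×10⁻¹⁷  ⇒  s^3 = 8.75×10⁻¹⁸
s = 2.06×10⁻⁶ M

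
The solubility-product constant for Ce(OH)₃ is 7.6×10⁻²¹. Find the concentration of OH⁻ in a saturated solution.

Ce(OH)₃(s) ⇌ Ce³⁺(aq) + 3 OH⁻(aq)
Call the molar solubility s, so that [Ce³⁺] = s and [OH⁻] = 3s.
Ksp = [Ce³⁺][OH⁻]^3 = s · (3s)^3 = 27s^4 = 7.6×10⁻²¹
s = 4.1×10⁻⁶ M
[OH⁻] = 3s = 1.2×10⁻⁵ M

1.2×10⁻⁵ M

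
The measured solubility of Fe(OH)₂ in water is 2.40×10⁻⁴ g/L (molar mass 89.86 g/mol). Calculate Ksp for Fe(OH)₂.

Ksp = 7.62×10⁻¹⁷

s = (2.40×10⁻⁴ g L⁻¹)/(89.86 g mol⁻¹) = 2.6708×10⁻⁶ M
Fe(OH)₂(s) ⇌ Fe²⁺(aq) + 2 OH⁻(aq)
Let s be the molar solubility. Then [Fe²⁺] = s and [OH⁻] = 2s.
Ksp = [Fe²⁺][OH⁻]^2 = s · (2s)^2 = 4s^3
Ksp = 4 × (2.6708×10⁻⁶)^3 = 7.62×10⁻¹⁷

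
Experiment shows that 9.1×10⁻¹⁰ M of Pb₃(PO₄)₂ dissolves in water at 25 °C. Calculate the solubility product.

Ksp = 6.7×10⁻⁴⁴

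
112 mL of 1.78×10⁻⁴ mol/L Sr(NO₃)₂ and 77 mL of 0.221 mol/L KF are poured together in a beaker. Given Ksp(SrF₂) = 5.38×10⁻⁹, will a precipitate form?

Yes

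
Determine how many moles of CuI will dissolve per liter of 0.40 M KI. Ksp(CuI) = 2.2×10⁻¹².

5.5×10⁻¹² M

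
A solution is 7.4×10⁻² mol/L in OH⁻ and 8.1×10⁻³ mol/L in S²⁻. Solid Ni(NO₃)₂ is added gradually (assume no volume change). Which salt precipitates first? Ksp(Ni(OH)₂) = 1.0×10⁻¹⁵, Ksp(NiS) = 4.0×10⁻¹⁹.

NiS

Each salt precipitates once Q = Ksp for that salt.
For Ni(OH)₂: [Ni²⁺] = (Ksp/[OH⁻]^2) = 1.8×10⁻¹³ mol/L
For NiS: [Ni²⁺] = (Ksp/[S²⁻]) = 4.9×10⁻¹⁷ mol/L
Since NiS needs less Ni²⁺ to reach saturation, it precipitates first.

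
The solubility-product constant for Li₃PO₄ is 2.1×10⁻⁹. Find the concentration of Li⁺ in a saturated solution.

8.9×10⁻³ M

Li₃PO₄(s) ⇌ 3 Li⁺(aq) + PO₄³⁻(aq)
If s mol/L of Li₃PO₄ dissolves, [Li⁺] = 3s and [PO₄³⁻] = s.
Ksp = [Li⁺]^3[PO₄³⁻] = (3s)^3 · s = 27s^4 = 2.1×10⁻⁹
s = 3.0×10⁻³ M
[Li⁺] = 3s = 8.9×10⁻³ M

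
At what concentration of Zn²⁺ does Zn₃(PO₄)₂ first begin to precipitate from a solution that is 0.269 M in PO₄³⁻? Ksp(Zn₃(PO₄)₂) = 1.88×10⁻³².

A salt starts to precipitate once the ion product Q reaches its Ksp.
Zn₃(PO₄)₂(s) ⇌ 3 Zn²⁺(aq) + 2 PO₄³⁻(aq)
Ksp = [Zn²⁺]^3[PO₄³⁻]^2 = [Zn²⁺]^3(0.269)^2
[Zn²⁺]^3 = 1.88×10⁻³² / (0.269)^2 = 2.60×10⁻³¹
[Zn²⁺] = 6.38×10⁻¹¹ M

6.38×10⁻¹¹ M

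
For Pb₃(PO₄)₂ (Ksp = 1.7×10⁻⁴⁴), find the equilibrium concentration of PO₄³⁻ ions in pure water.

Pb₃(PO₄)₂(s) ⇌ 3 Pb²⁺(aq) + 2 PO₄³⁻(aq)
If s mol/L of Pb₃(PO₄)₂ dissolves, [Pb²⁺] = 3s and [PO₄³⁻] = 2s.
Ksp = [Pb²⁺]^3[PO₄³⁻]^2 = (3s)^3 · (2s)^2 = 108s^5 = 1.7×10⁻⁴⁴
s = 6.9×10⁻¹⁰ mol/L
[PO₄³⁻] = 2s = 1.4×10⁻⁹ mol/L

1.4×10⁻⁹ M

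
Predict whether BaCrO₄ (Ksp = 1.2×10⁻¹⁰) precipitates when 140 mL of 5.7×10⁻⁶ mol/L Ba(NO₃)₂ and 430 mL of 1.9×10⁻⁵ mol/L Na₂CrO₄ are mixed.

After mixing, V = 140 mL + 430 mL = 570 mL.
[Ba²⁺] = (5.7×10⁻⁶)(140)/570 = 1.4×10⁻⁶ mol/L
[CrO₄²⁻] = (1.9×10⁻⁵)(430)/570 = 1.4×10⁻⁵ mol/L
Q = [Ba²⁺][CrO₄²⁻] = 2.0×10⁻¹¹
Q = 2.0×10⁻¹¹ < Ksp = 1.2×10⁻¹⁰, so the solution is unsaturated and no precipitate forms.

No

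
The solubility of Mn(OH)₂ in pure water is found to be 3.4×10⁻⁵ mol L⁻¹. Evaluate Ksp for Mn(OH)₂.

Ksp = 1.6×10⁻¹³

Mn(OH)₂(s) ⇌ Mn²⁺(aq) + 2 OH⁻(aq)
For each mole of Mn(OH)₂ that dissolves per liter, [Mn²⁺] = s and [OH⁻] = 2s; let s denote this solubility.
Ksp = [Mn²⁺][OH⁻]^2 = s · (2s)^2 = 4s^3
Ksp = 4 × (3.4×10⁻⁵)^3 = 1.6×10⁻¹³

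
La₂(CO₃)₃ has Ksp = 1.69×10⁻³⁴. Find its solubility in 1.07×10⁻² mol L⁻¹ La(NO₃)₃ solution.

3.80×10⁻¹¹ M

La₂(CO₃)₃(s) ⇌ 2 La³⁺(aq) + 3 CO₃²⁻(aq)
The solution already contains La³⁺ at 1.07×10⁻² mol L⁻¹. Let s be the molar solubility of La₂(CO₃)₃.
[La³⁺] ≈ 1.07×10⁻² mol L⁻¹ (common ion dominates); [CO₃²⁻] = 3s.
Ksp = [La³⁺]^2[CO₃²⁻]^3 = (1.07×10⁻²)^2(3s)^3
(3s)^3 = 1.69×10⁻³⁴ / (1.07×10⁻²)^2 = 1.48×10⁻³⁰
s = 3.80×10⁻¹¹ mol L⁻¹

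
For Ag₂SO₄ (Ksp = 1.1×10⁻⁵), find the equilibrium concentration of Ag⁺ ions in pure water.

Ag₂SO₄(s) ⇌ 2 Ag⁺(aq) + SO₄²⁻(aq)
Let s be the molar solubility. Then [Ag⁺] = 2s and [SO₄²⁻] = s.
Ksp = [Ag⁺]^2[SO₄²⁻] = (2s)^2 · s = 4s^3 = 1.1×10⁻⁵
s = 1.4×10⁻² mol L⁻¹
[Ag⁺] = 2s = 2.8×10⁻² mol L⁻¹

2.8×10⁻² M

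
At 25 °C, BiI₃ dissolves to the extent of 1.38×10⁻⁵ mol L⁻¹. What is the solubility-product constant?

Ksp = 9.79×10⁻¹⁹

BiI₃(s) ⇌ Bi³⁺(aq) + 3 I⁻(aq)
For each mole of BiI₃ that dissolves per liter, [Bi³⁺] = s and [I⁻] = 3s; let s denote this solubility.
Ksp = [Bi³⁺][I⁻]^3 = s · (3s)^3 = 27s^4
Ksp = 27 × (1.38×10⁻⁵)^4 = 9.79×10⁻¹⁹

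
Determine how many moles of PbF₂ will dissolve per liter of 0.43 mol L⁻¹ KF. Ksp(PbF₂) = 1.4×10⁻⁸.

PbF₂(s) ⇌ Pb²⁺(aq) + 2 F⁻(aq)
Let s be the solubility of PbF₂ here. The common ion gives [F⁻] ≈ 0.43 mol L⁻¹, and [Pb²⁺] = s.
Ksp = [Pb²⁺][F⁻]^2 = s(0.43)^2
s = 1.4×10⁻⁸ / (0.43)^2 = 7.6×10⁻⁸
s = 7.6×10⁻⁸ mol L⁻¹

7.6×10⁻⁸ M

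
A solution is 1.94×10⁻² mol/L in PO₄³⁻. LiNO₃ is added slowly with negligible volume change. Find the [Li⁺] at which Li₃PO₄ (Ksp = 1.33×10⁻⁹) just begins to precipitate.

Precipitation of each salt begins when its ion product equals Ksp.
Li₃PO₄(s) ⇌ 3 Li⁺(aq) + PO₄³⁻(aq)
Ksp = [Li⁺]^3[PO₄³⁻] = [Li⁺]^3(1.94×10⁻²)
[Li⁺]^3 = 1.33×10⁻⁹ / (1.94×10⁻²) = 6.86×10⁻⁸
[Li⁺] = 4.09×10⁻³ mol/L

4.09×10⁻³ M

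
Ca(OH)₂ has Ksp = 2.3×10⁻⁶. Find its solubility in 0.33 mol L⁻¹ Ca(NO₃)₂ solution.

Ca(OH)₂(s) ⇌ Ca²⁺(aq) + 2 OH⁻(aq)
The solution already contains Ca²⁺ at 0.33 mol L⁻¹. Let s be the molar solubility of Ca(OH)₂.
[Ca²⁺] ≈ 0.33 mol L⁻¹ (common ion dominates); [OH⁻] = 2s.
Ksp = [Ca²⁺][OH⁻]^2 = (0.33)(2s)^2
(2s)^2 = 2.3×10⁻⁶ / (0.33) = 7.0×10⁻⁶
s = 1.3×10⁻³ mol L⁻¹

1.3×10⁻³ M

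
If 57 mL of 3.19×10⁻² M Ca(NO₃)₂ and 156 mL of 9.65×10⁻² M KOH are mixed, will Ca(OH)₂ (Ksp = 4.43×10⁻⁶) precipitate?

Yes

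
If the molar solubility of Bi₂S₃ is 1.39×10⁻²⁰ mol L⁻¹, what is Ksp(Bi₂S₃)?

Ksp = 5.60×10⁻⁹⁸

Bi₂S₃(s) ⇌ 2 Bi³⁺(aq) + 3 S²⁻(aq)
With molar solubility s: [Bi³⁺] = 2s, [S²⁻] = 3s.
Ksp = [Bi³⁺]^2[S²⁻]^3 = (2s)^2 · (3s)^3 = 108s^5
Ksp = 108 × (1.39×10⁻²⁰)^5 = 5.60×10⁻⁹⁸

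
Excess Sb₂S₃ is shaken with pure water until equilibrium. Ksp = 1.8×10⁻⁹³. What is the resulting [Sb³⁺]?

Sb₂S₃(s) ⇌ 2 Sb³⁺(aq) + 3 S²⁻(aq)
For each mole of Sb₂S₃ that dissolves per liter, [Sb³⁺] = 2s and [S²⁻] = 3s; let s denote this solubility.
Ksp = [Sb³⁺]^2[S²⁻]^3 = (2s)^2 · (3s)^3 = 108s^5 = 1.8×10⁻⁹³
s = 1.1×10⁻¹⁹ M
[Sb³⁺] = 2s = 2.2×10⁻¹⁹ M

2.2×10⁻¹⁹ M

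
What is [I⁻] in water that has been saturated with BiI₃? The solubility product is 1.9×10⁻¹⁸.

BiI₃(s) ⇌ Bi³⁺(aq) + 3 I⁻(aq)
Let s be the molar solubility. Then [Bi³⁺] = s and [I⁻] = 3s.
Ksp = [Bi³⁺][I⁻]^3 = s · (3s)^3 = 27s^4 = 1.9×10⁻¹⁸
s = 1.6×10⁻⁵ M
[I⁻] = 3s = 4.9×10⁻⁵ M

4.9×10⁻⁵ M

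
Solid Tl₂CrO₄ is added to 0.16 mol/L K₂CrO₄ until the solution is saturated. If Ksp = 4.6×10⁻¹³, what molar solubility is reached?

8.5×10⁻⁷ M

Tl₂CrO₄(s) ⇌ 2 Tl⁺(aq) + CrO₄²⁻(aq)
The solution already contains CrO₄²⁻ at 0.16 mol/L. Let s be the molar solubility of Tl₂CrO₄.
[CrO₄²⁻] ≈ 0.16 mol/L (common ion dominates); [Tl⁺] = 2s.
Ksp = [Tl⁺]^2[CrO₄²⁻] = (2s)^2(0.16)
(2s)^2 = 4.6×10⁻¹³ / (0.16) = 2.9×10⁻¹²
s = 8.5×10⁻⁷ mol/L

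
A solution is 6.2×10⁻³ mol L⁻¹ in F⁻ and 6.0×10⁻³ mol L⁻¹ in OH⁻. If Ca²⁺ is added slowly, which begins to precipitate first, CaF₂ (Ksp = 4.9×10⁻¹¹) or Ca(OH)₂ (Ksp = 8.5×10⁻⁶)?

CaF₂

Precipitation begins when Q = Ksp.
For CaF₂: [Ca²⁺] = (Ksp/[F⁻]^2) = 1.3×10⁻⁶ mol L⁻¹
For Ca(OH)₂: [Ca²⁺] = (Ksp/[OH⁻]^2) = 0.24 mol L⁻¹
Since CaF₂ needs less Ca²⁺ to reach saturation, it precipitates first.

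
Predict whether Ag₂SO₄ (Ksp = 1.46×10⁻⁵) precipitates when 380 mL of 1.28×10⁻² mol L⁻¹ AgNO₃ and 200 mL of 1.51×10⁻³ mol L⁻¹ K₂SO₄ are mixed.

No

Total volume after mixing = 380 + 200 = 580 mL.
[Ag⁺] = (1.28×10⁻²)(380)/580 = 8.39×10⁻³ mol L⁻¹
[SO₄²⁻] = (1.51×10⁻³)(200)/580 = 5.21×10⁻⁴ mol L⁻¹
Q = [Ag⁺]^2[SO₄²⁻] = 3.66×10⁻⁸
Q < Ksp (3.66×10⁻⁸ vs 1.46×10⁻⁵); the solution remains unsaturated and no precipitate forms.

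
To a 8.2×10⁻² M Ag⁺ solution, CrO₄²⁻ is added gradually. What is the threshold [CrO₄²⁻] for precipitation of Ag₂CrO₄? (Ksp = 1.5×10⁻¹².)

Precipitation of each salt begins when its ion product equals Ksp.
Ag₂CrO₄(s) ⇌ 2 Ag⁺(aq) + CrO₄²⁻(aq)
Ksp = [Ag⁺]^2[CrO₄²⁻] = [CrO₄²⁻](8.2×10⁻²)^2
[CrO₄²⁻] = 1.5×10⁻¹² / (8.2×10⁻²)^2 = 2.2×10⁻¹⁰
[CrO₄²⁻] = 2.2×10⁻¹⁰ M

2.2×10⁻¹⁰ M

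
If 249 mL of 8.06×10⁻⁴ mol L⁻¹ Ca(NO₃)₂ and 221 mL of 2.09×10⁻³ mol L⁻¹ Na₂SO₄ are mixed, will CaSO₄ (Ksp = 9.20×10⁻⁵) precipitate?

No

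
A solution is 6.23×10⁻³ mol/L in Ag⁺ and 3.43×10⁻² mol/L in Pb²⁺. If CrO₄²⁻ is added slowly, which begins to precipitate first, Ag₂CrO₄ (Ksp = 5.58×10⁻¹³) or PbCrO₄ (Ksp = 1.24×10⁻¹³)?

Precipitation begins when Q = Ksp.
For Ag₂CrO₄: [CrO₄²⁻] = (Ksp/[Ag⁺]^2) = 1.44×10⁻⁸ mol/L
For PbCrO₄: [CrO₄²⁻] = (Ksp/[Pb²⁺]) = 3.62×10⁻¹² mol/L
The smaller threshold [CrO₄²⁻] is reached first, so PbCrO₄ precipitates first.

PbCrO₄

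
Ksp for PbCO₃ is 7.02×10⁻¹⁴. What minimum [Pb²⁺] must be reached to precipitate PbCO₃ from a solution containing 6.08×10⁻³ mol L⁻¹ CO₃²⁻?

1.15×10⁻¹¹ M

Each salt precipitates once Q = Ksp for that salt.
PbCO₃(s) ⇌ Pb²⁺(aq) + CO₃²⁻(aq)
Ksp = [Pb²⁺][CO₃²⁻] = [Pb²⁺](6.08×10⁻³)
[Pb²⁺] = 7.02×10⁻¹⁴ / (6.08×10⁻³) = 1.15×10⁻¹¹
[Pb²⁺] = 1.15×10⁻¹¹ mol L⁻¹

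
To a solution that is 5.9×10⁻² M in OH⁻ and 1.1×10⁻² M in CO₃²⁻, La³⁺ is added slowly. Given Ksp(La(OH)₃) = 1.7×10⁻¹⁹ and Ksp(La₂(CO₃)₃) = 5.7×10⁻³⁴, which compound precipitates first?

La(OH)₃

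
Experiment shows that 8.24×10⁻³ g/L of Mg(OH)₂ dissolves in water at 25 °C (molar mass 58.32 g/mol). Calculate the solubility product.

Ksp = 1.13×10⁻¹¹

s = (8.24×10⁻³ g L⁻¹)/(58.32 g mol⁻¹) = 1.4129×10⁻⁴ M
Mg(OH)₂(s) ⇌ Mg²⁺(aq) + 2 OH⁻(aq)
Call the molar solubility s, so that [Mg²⁺] = s and [OH⁻] = 2s.
Ksp = [Mg²⁺][OH⁻]^2 = s · (2s)^2 = 4s^3
Ksp = 4 × (1.4129×10⁻⁴)^3 = 1.13×10⁻¹¹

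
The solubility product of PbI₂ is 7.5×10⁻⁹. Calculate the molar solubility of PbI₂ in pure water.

1.2×10⁻³ M

PbI₂(s) ⇌ Pb²⁺(aq) + 2 I⁻(aq)
If s mol/L of PbI₂ dissolves, [Pb²⁺] = s and [I⁻] = 2s.
Ksp = [Pb²⁺][I⁻]^2 = s · (2s)^2 = 4s^3
4s^3 = 7.5×10⁻⁹  ⇒  s^3 = 1.9×10⁻⁹
Taking the 3rd root, s = 1.2×10⁻³ mol L⁻¹.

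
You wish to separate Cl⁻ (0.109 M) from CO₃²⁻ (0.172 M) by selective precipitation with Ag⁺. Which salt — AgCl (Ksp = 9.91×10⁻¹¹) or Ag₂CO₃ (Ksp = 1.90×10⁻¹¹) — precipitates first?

Precipitation begins when Q = Ksp.
For AgCl: [Ag⁺] = (Ksp/[Cl⁻]) = 9.09×10⁻¹⁰ M
For Ag₂CO₃: [Ag⁺] = (Ksp/[CO₃²⁻])^(1/2) = 1.05×10⁻⁵ M
AgCl requires the lower [Ag⁺], so it precipitates first.

AgCl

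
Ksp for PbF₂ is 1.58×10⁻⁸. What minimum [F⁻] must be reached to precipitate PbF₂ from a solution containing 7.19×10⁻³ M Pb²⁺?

1.48×10⁻³ M

Each salt precipitates once Q = Ksp for that salt.
PbF₂(s) ⇌ Pb²⁺(aq) + 2 F⁻(aq)
Ksp = [Pb²⁺][F⁻]^2 = [F⁻]^2(7.19×10⁻³)
[F⁻]^2 = 1.58×10⁻⁸ / (7.19×10⁻³) = 2.20×10⁻⁶
[F⁻] = 1.48×10⁻³ M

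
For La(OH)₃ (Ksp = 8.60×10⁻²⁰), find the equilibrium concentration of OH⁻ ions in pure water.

La(OH)₃(s) ⇌ La³⁺(aq) + 3 OH⁻(aq)
For each mole of La(OH)₃ that dissolves per liter, [La³⁺] = s and [OH⁻] = 3s; let s denote this solubility.
Ksp = [La³⁺][OH⁻]^3 = s · (3s)^3 = 27s^4 = 8.60×10⁻²⁰
s = 7.51×10⁻⁶ mol/L
[OH⁻] = 3s = 2.25×10⁻⁵ mol/L

2.25×10⁻⁵ M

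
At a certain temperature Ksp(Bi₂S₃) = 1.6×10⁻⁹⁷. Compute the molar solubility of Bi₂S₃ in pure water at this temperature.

Bi₂S₃(s) ⇌ 2 Bi³⁺(aq) + 3 S²⁻(aq)
Call the molar solubility s, so that [Bi³⁺] = 2s and [S²⁻] = 3s.
Ksp = [Bi³⁺]^2[S²⁻]^3 = (2s)^2 · (3s)^3 = 108s^5
108s^5 = 1.6×10⁻⁹⁷  ⇒  s^5 = 1.5×10⁻⁹⁹
s = (1.5×10⁻⁹⁹)^(1/5) = 1.7×10⁻²⁰ mol/L

1.7×10⁻²⁰ M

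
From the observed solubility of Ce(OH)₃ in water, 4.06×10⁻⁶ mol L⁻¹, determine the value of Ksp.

Ce(OH)₃(s) ⇌ Ce³⁺(aq) + 3 OH⁻(aq)
Let s be the molar solubility. Then [Ce³⁺] = s and [OH⁻] = 3s.
Ksp = [Ce³⁺][OH⁻]^3 = s · (3s)^3 = 27s^4
Ksp = 27 × (4.06×10⁻⁶)^4 = 7.34×10⁻²¹

Ksp = 7.34×10⁻²¹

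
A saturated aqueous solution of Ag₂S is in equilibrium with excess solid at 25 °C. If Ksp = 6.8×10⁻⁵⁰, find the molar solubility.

2.6×10⁻¹⁷ M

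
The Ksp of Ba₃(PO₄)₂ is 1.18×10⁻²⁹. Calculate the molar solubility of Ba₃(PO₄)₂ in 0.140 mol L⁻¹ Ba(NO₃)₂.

3.28×10⁻¹⁴ M

Ba₃(PO₄)₂(s) ⇌ 3 Ba²⁺(aq) + 2 PO₄³⁻(aq)
Let s be the solubility of Ba₃(PO₄)₂ here. The common ion gives [Ba²⁺] ≈ 0.140 mol L⁻¹, and [PO₄³⁻] = 2s.
Ksp = [Ba²⁺]^3[PO₄³⁻]^2 = (0.140)^3(2s)^2
(2s)^2 = 1.18×10⁻²⁹ / (0.140)^3 = 4.30×10⁻²⁷
s = 3.28×10⁻¹⁴ mol L⁻¹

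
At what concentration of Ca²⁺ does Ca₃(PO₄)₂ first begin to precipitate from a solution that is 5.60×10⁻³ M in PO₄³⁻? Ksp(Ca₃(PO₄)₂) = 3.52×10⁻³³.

4.82×10⁻¹⁰ M

Precipitation of each salt begins when its ion product equals Ksp.
Ca₃(PO₄)₂(s) ⇌ 3 Ca²⁺(aq) + 2 PO₄³⁻(aq)
Ksp = [Ca²⁺]^3[PO₄³⁻]^2 = [Ca²⁺]^3(5.60×10⁻³)^2
[Ca²⁺]^3 = 3.52×10⁻³³ / (5.60×10⁻³)^2 = 1.12×10⁻²⁸
[Ca²⁺] = 4.82×10⁻¹⁰ M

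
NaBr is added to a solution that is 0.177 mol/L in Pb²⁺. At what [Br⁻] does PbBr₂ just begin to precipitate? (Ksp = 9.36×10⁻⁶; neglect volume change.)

7.27×10⁻³ M

Precipitation begins when Q = Ksp.
PbBr₂(s) ⇌ Pb²⁺(aq) + 2 Br⁻(aq)
Ksp = [Pb²⁺][Br⁻]^2 = [Br⁻]^2(0.177)
[Br⁻]^2 = 9.36×10⁻⁶ / (0.177) = 5.29×10⁻⁵
[Br⁻] = 7.27×10⁻³ mol/L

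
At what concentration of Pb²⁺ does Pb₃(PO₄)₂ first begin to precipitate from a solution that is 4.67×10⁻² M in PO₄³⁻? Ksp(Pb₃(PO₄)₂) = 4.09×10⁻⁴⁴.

A salt starts to precipitate once the ion product Q reaches its Ksp.
Pb₃(PO₄)₂(s) ⇌ 3 Pb²⁺(aq) + 2 PO₄³⁻(aq)
Ksp = [Pb²⁺]^3[PO₄³⁻]^2 = [Pb²⁺]^3(4.67×10⁻²)^2
[Pb²⁺]^3 = 4.09×10⁻⁴⁴ / (4.67×10⁻²)^2 = 1.88×10⁻⁴¹
[Pb²⁺] = 2.66×10⁻¹⁴ M

2.66×10⁻¹⁴ M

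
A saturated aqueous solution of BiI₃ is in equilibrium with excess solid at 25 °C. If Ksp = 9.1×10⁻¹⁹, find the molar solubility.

BiI₃(s) ⇌ Bi³⁺(aq) + 3 I⁻(aq)
Let s be the molar solubility. Then [Bi³⁺] = s and [I⁻] = 3s.
Ksp = [Bi³⁺][I⁻]^3 = s · (3s)^3 = 27s^4
27s^4 = 9.1×10⁻¹⁹  ⇒  s^4 = 3.4×10⁻²⁰
s = (3.4×10⁻²⁰)^(1/4) = 1.4×10⁻⁵ mol/L

1.4×10⁻⁵ M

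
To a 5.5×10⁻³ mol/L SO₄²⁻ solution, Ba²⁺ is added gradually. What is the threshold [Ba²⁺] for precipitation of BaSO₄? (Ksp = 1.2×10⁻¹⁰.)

2.2×10⁻⁸ M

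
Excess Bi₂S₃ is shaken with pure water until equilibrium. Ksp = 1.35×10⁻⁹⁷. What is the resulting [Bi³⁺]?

Bi₂S₃(s) ⇌ 2 Bi³⁺(aq) + 3 S²⁻(aq)
For each mole of Bi₂S₃ that dissolves per liter, [Bi³⁺] = 2s and [S²⁻] = 3s; let s denote this solubility.
Ksp = [Bi³⁺]^2[S²⁻]^3 = (2s)^2 · (3s)^3 = 108s^5 = 1.35×10⁻⁹⁷
s = 1.66×10⁻²⁰ mol/L
[Bi³⁺] = 2s = 3.31×10⁻²⁰ mol/L

3.31×10⁻²⁰ M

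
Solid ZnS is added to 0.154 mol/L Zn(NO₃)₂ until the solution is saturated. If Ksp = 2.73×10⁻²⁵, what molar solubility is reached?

1.77×10⁻²⁴ M

ZnS(s) ⇌ Zn²⁺(aq) + S²⁻(aq)
Zn²⁺ is already present at 0.154 mol/L. If s mol/L of ZnS dissolves, [S²⁻] = s while [Zn²⁺] ≈ 0.154 mol/L.
Ksp = [Zn²⁺][S²⁻] = (0.154)s
s = 2.73×10⁻²⁵ / (0.154) = 1.77×10⁻²⁴
s = 1.77×10⁻²⁴ mol/L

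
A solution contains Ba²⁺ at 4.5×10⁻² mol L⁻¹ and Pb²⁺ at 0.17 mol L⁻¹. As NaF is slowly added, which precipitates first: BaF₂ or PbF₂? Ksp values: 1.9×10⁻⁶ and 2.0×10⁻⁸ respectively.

A salt starts to precipitate once the ion product Q reaches its Ksp.
For BaF₂: [F⁻] = (Ksp/[Ba²⁺])^(1/2) = 6.5×10⁻³ mol L⁻¹
For PbF₂: [F⁻] = (Ksp/[Pb²⁺])^(1/2) = 3.4×10⁻⁴ mol L⁻¹
Since PbF₂ needs less F⁻ to reach saturation, it precipitates first.

PbF₂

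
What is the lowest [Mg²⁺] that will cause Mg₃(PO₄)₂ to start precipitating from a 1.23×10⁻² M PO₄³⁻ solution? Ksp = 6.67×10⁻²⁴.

3.53×10⁻⁷ M

Precipitation begins when Q = Ksp.
Mg₃(PO₄)₂(s) ⇌ 3 Mg²⁺(aq) + 2 PO₄³⁻(aq)
Ksp = [Mg²⁺]^3[PO₄³⁻]^2 = [Mg²⁺]^3(1.23×10⁻²)^2
[Mg²⁺]^3 = 6.67×10⁻²⁴ / (1.23×10⁻²)^2 = 4.41×10⁻²⁰
[Mg²⁺] = 3.53×10⁻⁷ M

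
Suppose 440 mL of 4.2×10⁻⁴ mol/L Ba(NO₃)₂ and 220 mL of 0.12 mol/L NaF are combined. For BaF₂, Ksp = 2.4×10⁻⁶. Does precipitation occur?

The combined volume is 660 mL.
[Ba²⁺] = (4.2×10⁻⁴)(440)/660 = 2.8×10⁻⁴ mol/L
[F⁻] = (0.12)(220)/660 = 4.0×10⁻² mol/L
Q = [Ba²⁺][F⁻]^2 = 4.5×10⁻⁷
Q < Ksp (4.5×10⁻⁷ vs 2.4×10⁻⁶); the solution remains unsaturated and no precipitate forms.

No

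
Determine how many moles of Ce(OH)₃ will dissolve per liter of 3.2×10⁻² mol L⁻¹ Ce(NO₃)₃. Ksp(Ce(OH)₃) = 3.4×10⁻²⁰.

Ce(OH)₃(s) ⇌ Ce³⁺(aq) + 3 OH⁻(aq)
The solution already contains Ce³⁺ at 3.2×10⁻² mol L⁻¹. Let s be the molar solubility of Ce(OH)₃.
[Ce³⁺] ≈ 3.2×10⁻² mol L⁻¹ (common ion dominates); [OH⁻] = 3s.
Ksp = [Ce³⁺][OH⁻]^3 = (3.2×10⁻²)(3s)^3
(3s)^3 = 3.4×10⁻²⁰ / (3.2×10⁻²) = 1.1×10⁻¹⁸
s = 3.4×10⁻⁷ mol L⁻¹

3.4×10⁻⁷ M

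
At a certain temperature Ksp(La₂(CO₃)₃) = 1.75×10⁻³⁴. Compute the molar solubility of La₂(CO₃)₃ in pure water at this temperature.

6.95×10⁻⁸ M

La₂(CO₃)₃(s) ⇌ 2 La³⁺(aq) + 3 CO₃²⁻(aq)
If s mol/L of La₂(CO₃)₃ dissolves, [La³⁺] = 2s and [CO₃²⁻] = 3s.
Ksp = [La³⁺]^2[CO₃²⁻]^3 = (2s)^2 · (3s)^3 = 108s^5
108s^5 = 1.75×10⁻³⁴  ⇒  s^5 = 1.62×10⁻³⁶
s = 6.95×10⁻⁸ mol/L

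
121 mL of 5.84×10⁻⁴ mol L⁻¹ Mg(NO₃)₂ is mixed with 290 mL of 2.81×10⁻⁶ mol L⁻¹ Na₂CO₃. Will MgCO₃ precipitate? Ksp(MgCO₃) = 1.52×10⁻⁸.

Total volume after mixing = 121 + 290 = 411 mL.
[Mg²⁺] = (5.84×10⁻⁴)(121)/411 = 1.72×10⁻⁴ mol L⁻¹
[CO₃²⁻] = (2.81×10⁻⁶)(290)/411 = 1.98×10⁻⁶ mol L⁻¹
Q = [Mg²⁺][CO₃²⁻] = 3.41×10⁻¹⁰
Since Q (3.41×10⁻¹⁰) is less than Ksp (1.52×10⁻⁸), no MgCO₃ precipitates.

No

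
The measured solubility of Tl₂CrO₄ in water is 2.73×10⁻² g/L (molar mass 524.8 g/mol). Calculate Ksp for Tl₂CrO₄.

s = (2.73×10⁻² g L⁻¹)/(524.8 g mol⁻¹) = 5.2020×10⁻⁵ M
Tl₂CrO₄(s) ⇌ 2 Tl⁺(aq) + CrO₄²⁻(aq)
Call the molar solubility s, so that [Tl⁺] = 2s and [CrO₄²⁻] = s.
Ksp = [Tl⁺]^2[CrO₄²⁻] = (2s)^2 · s = 4s^3
Ksp = 4 × (5.2020×10⁻⁵)^3 = 5.63×10⁻¹³

Ksp = 5.63×10⁻¹³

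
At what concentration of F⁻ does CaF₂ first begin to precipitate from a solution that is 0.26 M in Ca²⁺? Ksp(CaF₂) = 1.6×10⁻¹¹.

The threshold for precipitation is Q = Ksp.
CaF₂(s) ⇌ Ca²⁺(aq) + 2 F⁻(aq)
Ksp = [Ca²⁺][F⁻]^2 = [F⁻]^2(0.26)
[F⁻]^2 = 1.6×10⁻¹¹ / (0.26) = 6.2×10⁻¹¹
[F⁻] = 7.8×10⁻⁶ M

7.8×10⁻⁶ M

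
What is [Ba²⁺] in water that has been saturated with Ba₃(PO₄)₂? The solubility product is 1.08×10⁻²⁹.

1.89×10⁻⁶ M

Ba₃(PO₄)₂(s) ⇌ 3 Ba²⁺(aq) + 2 PO₄³⁻(aq)
Call the molar solubility s, so that [Ba²⁺] = 3s and [PO₄³⁻] = 2s.
Ksp = [Ba²⁺]^3[PO₄³⁻]^2 = (3s)^3 · (2s)^2 = 108s^5 = 1.08×10⁻²⁹
s = 6.31×10⁻⁷ mol L⁻¹
[Ba²⁺] = 3s = 1.89×10⁻⁶ mol L⁻¹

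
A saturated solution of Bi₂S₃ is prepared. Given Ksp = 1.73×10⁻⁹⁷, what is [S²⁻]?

5.22×10⁻²⁰ M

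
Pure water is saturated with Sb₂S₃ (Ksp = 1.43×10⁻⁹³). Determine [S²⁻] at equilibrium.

3.17×10⁻¹⁹ M

Sb₂S₃(s) ⇌ 2 Sb³⁺(aq) + 3 S²⁻(aq)
For each mole of Sb₂S₃ that dissolves per liter, [Sb³⁺] = 2s and [S²⁻] = 3s; let s denote this solubility.
Ksp = [Sb³⁺]^2[S²⁻]^3 = (2s)^2 · (3s)^3 = 108s^5 = 1.43×10⁻⁹³
s = 1.06×10⁻¹⁹ mol L⁻¹
[S²⁻] = 3s = 3.17×10⁻¹⁹ mol L⁻¹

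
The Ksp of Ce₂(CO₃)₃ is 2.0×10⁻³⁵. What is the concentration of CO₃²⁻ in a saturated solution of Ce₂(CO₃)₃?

1.4×10⁻⁷ M

Ce₂(CO₃)₃(s) ⇌ 2 Ce³⁺(aq) + 3 CO₃²⁻(aq)
With molar solubility s: [Ce³⁺] = 2s, [CO₃²⁻] = 3s.
Ksp = [Ce³⁺]^2[CO₃²⁻]^3 = (2s)^2 · (3s)^3 = 108s^5 = 2.0×10⁻³⁵
s = 4.5×10⁻⁸ mol L⁻¹
[CO₃²⁻] = 3s = 1.4×10⁻⁷ mol L⁻¹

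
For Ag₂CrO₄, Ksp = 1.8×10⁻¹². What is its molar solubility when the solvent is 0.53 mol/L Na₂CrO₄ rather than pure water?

9.2×10⁻⁷ M

Ag₂CrO₄(s) ⇌ 2 Ag⁺(aq) + CrO₄²⁻(aq)
Let s be the solubility of Ag₂CrO₄ here. The common ion gives [CrO₄²⁻] ≈ 0.53 mol/L, and [Ag⁺] = 2s.
Ksp = [Ag⁺]^2[CrO₄²⁻] = (2s)^2(0.53)
(2s)^2 = 1.8×10⁻¹² / (0.53) = 3.4×10⁻¹²
s = 9.2×10⁻⁷ mol/L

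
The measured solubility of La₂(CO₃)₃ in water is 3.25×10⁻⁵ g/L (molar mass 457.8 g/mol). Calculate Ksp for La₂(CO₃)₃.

Ksp = 1.95×10⁻³⁴

Convert to molarity: s = 3.25×10⁻⁵ / 457.8 = 7.0992×10⁻⁸ mol/L
La₂(CO₃)₃(s) ⇌ 2 La³⁺(aq) + 3 CO₃²⁻(aq)
Let s be the molar solubility. Then [La³⁺] = 2s and [CO₃²⁻] = 3s.
Ksp = [La³⁺]^2[CO₃²⁻]^3 = (2s)^2 · (3s)^3 = 108s^5
Ksp = 108 × (7.0992×10⁻⁸)^5 = 1.95×10⁻³⁴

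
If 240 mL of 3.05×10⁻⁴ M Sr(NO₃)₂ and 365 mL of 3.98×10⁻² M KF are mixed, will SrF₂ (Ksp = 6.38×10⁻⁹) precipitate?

The combined volume is 605 mL.
[Sr²⁺] = (3.05×10⁻⁴)(240)/605 = 1.21×10⁻⁴ M
[F⁻] = (3.98×10⁻²)(365)/605 = 2.40×10⁻² M
Q = [Sr²⁺][F⁻]^2 = 6.98×10⁻⁸
Q = 6.98×10⁻⁸ > Ksp = 6.38×10⁻⁹, so the solution is supersaturated and SrF₂ precipitates.

Yes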